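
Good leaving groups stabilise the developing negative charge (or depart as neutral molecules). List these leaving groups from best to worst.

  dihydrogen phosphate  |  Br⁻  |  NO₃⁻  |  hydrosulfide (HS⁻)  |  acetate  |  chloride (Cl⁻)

Leaving-group ability tracks the stability of the departed species; conjugate-acid pKₐ is the usual yardstick (lower pKₐ → better LG).
Br⁻: pKₐ(HBr) ≈ -9
chloride (Cl⁻): pKₐ(HCl) ≈ -7 — moderately weak base
NO₃⁻: pKₐ(HNO₃) ≈ -1.3
dihydrogen phosphate: pKₐ(H₃PO₄) ≈ 2.1 — moderate base; biological leaving group after further activation
acetate: pKₐ(CH₃COOH) ≈ 4.8
hydrosulfide (HS⁻): pKₐ(H₂S) ≈ 7

Br⁻ > chloride (Cl⁻) > NO₃⁻ > dihydrogen phosphate > acetate > hydrosulfide (HS⁻)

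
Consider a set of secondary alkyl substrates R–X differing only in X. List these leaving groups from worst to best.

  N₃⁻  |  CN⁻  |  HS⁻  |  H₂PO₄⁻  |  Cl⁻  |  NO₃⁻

CN⁻ < HS⁻ < N₃⁻ < H₂PO₄⁻ < NO₃⁻ < Cl⁻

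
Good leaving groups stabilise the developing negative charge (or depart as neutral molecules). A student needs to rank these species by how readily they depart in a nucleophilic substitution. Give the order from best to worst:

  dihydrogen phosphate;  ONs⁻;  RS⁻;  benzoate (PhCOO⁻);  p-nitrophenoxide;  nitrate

ONs⁻: pKₐ(p-O₂NC₆H₄SO₃H) ≈ -3.5
nitrate: pKₐ(HNO₃) ≈ -1.3
dihydrogen phosphate: pKₐ(H₃PO₄) ≈ 2.1
benzoate (PhCOO⁻): pKₐ(C₆H₅COOH) ≈ 4.2
p-nitrophenoxide: pKₐ(p-nitrophenol) ≈ 7.2
RS⁻: pKₐ(RSH (a thiol)) ≈ 10.5

ONs⁻ > nitrate > dihydrogen phosphate > benzoate (PhCOO⁻) > p-nitrophenoxide > RS⁻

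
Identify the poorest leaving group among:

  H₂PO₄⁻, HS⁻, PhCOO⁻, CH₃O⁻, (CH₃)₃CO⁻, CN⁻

H₂PO₄⁻: pKₐ(H₃PO₄) ≈ 2.1
PhCOO⁻: pKₐ(C₆H₅COOH) ≈ 4.2
HS⁻: pKₐ(H₂S) ≈ 7
CN⁻: pKₐ(HCN) ≈ 9.2
CH₃O⁻: pKₐ(CH₃OH) ≈ 15.5
(CH₃)₃CO⁻: pKₐ(t-BuOH) ≈ 18

(CH₃)₃CO⁻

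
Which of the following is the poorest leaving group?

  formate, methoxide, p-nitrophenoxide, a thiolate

methoxide

A good leaving group is a weak base: the lower the pKₐ of its conjugate acid, the more readily it departs.
formate: pKₐ(HCOOH) ≈ 3.8
p-nitrophenoxide: pKₐ(p-nitrophenol) ≈ 7.2
a thiolate: pKₐ(RSH (a thiol)) ≈ 10.5
methoxide: pKₐ(CH₃OH) ≈ 15.5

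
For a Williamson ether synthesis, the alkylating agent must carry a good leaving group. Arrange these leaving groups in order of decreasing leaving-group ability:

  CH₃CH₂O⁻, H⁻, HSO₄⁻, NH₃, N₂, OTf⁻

N₂ > OTf⁻ > HSO₄⁻ > NH₃ > CH₃CH₂O⁻ > H⁻

N₂: no meaningful conjugate acid; N₂ departs as an exceptionally stable neutral molecule
OTf⁻: pKₐ(CF₃SO₃H (triflic acid)) ≈ -14 — charge spread over three oxygens and a CF₃ group; the premier leaving group in synthesis
HSO₄⁻: pKₐ(H₂SO₄) ≈ -3 — conjugate base of a strong mineral acid
NH₃: pKₐ(NH₄⁺) ≈ 9.2 — neutral but moderately basic; leaves from R–NH₃⁺
CH₃CH₂O⁻: pKₐ(CH₃CH₂OH) ≈ 16 — strong base; alkoxides do not leave unassisted
H⁻: pKₐ(H₂) ≈ 36 — extremely strong base; leaves only in special hydride-transfer contexts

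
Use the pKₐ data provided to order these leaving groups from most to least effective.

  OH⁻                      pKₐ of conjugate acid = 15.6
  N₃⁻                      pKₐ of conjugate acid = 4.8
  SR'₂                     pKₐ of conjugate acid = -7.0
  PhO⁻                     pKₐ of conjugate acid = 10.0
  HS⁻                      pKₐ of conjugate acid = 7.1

Lower conjugate-acid pKₐ ⇒ weaker base ⇒ better leaving group.
Sorting by the given values: SR'₂ (-7.0), N₃⁻ (4.8), HS⁻ (7.1), PhO⁻ (10.0), OH⁻ (15.6).

SR'₂ > N₃⁻ > HS⁻ > PhO⁻ > OH⁻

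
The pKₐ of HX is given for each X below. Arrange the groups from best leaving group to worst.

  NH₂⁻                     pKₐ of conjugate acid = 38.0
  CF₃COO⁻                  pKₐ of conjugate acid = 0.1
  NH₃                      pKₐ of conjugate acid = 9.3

Lower conjugate-acid pKₐ ⇒ weaker base ⇒ better leaving group.
Sorting by the given values: CF₃COO⁻ (0.1), NH₃ (9.3), NH₂⁻ (38.0).

CF₃COO⁻ > NH₃ > NH₂⁻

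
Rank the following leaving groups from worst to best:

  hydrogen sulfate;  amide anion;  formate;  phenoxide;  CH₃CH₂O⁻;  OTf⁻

amide anion < CH₃CH₂O⁻ < phenoxide < formate < hydrogen sulfate < OTf⁻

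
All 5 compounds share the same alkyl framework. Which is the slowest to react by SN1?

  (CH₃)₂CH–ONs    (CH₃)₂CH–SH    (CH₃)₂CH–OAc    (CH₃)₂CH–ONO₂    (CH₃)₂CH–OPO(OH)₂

(CH₃)₂CH–SH

With the same alkyl group throughout, only the leaving group differentiates the rates.
Rank by basicity of the departing species: weakest base leaves most easily.
(CH₃)₂CH–ONs loses ONs⁻: pKₐ(p-O₂NC₆H₄SO₃H) ≈ -3.5
(CH₃)₂CH–ONO₂ loses NO₃⁻: pKₐ(HNO₃) ≈ -1.3
(CH₃)₂CH–OPO(OH)₂ loses H₂PO₄⁻: pKₐ(H₃PO₄) ≈ 2.1
(CH₃)₂CH–OAc loses AcO⁻: pKₐ(CH₃COOH) ≈ 4.8
(CH₃)₂CH–SH loses HS⁻: pKₐ(H₂S) ≈ 7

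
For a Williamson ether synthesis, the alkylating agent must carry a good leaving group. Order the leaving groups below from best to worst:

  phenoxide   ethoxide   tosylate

tosylate: pKₐ(p-CH₃C₆H₄SO₃H (TsOH)) ≈ -2.8
phenoxide: pKₐ(C₆H₅OH (phenol)) ≈ 10
ethoxide: pKₐ(CH₃CH₂OH) ≈ 16

tosylate > phenoxide > ethoxide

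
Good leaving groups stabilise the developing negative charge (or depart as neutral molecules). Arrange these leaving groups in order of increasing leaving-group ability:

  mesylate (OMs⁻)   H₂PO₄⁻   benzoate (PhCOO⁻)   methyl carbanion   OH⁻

The more stable X⁻ (or X) is on its own — i.e. the weaker a base it is — the better a leaving group it makes.
mesylate (OMs⁻): pKₐ(CH₃SO₃H (MsOH)) ≈ -1.9
H₂PO₄⁻: pKₐ(H₃PO₄) ≈ 2.1
benzoate (PhCOO⁻): pKₐ(C₆H₅COOH) ≈ 4.2
OH⁻: pKₐ(H₂O) ≈ 15.7
methyl carbanion: pKₐ(CH₄) ≈ 48
Listed from poorest to best leaving group as asked.

methyl carbanion < OH⁻ < benzoate (PhCOO⁻) < H₂PO₄⁻ < mesylate (OMs⁻)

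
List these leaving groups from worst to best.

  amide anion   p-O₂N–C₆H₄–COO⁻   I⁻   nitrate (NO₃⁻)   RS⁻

amide anion < RS⁻ < p-O₂N–C₆H₄–COO⁻ < nitrate (NO₃⁻) < I⁻

Leaving-group ability tracks the stability of the departed species; conjugate-acid pKₐ is the usual yardstick (lower pKₐ → better LG).
I⁻: pKₐ(HI) ≈ -10
nitrate (NO₃⁻): pKₐ(HNO₃) ≈ -1.3 — resonance-delocalised over three oxygens
p-O₂N–C₆H₄–COO⁻: pKₐ(p-nitrobenzoic acid) ≈ 3.4
RS⁻: pKₐ(RSH (a thiol)) ≈ 10.5
amide anion: pKₐ(NH₃) ≈ 38 — extremely strong base; never a leaving group
Listed from poorest to best leaving group as asked.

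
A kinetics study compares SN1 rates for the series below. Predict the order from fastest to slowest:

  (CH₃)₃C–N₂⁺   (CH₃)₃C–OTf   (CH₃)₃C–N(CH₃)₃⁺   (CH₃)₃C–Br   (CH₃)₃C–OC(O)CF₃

With the same alkyl group throughout, only the leaving group differentiates the rates.
A good leaving group is a weak base: the lower the pKₐ of its conjugate acid, the more readily it departs.
(CH₃)₃C–N₂⁺ loses N₂: no meaningful conjugate acid; N₂ departs as an exceptionally stable neutral molecule
(CH₃)₃C–OTf loses OTf⁻: pKₐ(CF₃SO₃H (triflic acid)) ≈ -14
(CH₃)₃C–Br loses Br⁻: pKₐ(HBr) ≈ -9
(CH₃)₃C–OC(O)CF₃ loses CF₃COO⁻: pKₐ(CF₃COOH) ≈ 0.2
(CH₃)₃C–N(CH₃)₃⁺ loses NR'₃: pKₐ(R'₃NH⁺) ≈ 10.7

(CH₃)₃C–N₂⁺ > (CH₃)₃C–OTf > (CH₃)₃C–Br > (CH₃)₃C–OC(O)CF₃ > (CH₃)₃C–N(CH₃)₃⁺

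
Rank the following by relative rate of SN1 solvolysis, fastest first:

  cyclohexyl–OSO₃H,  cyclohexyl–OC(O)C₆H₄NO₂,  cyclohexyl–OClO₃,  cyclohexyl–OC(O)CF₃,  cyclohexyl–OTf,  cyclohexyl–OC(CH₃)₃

cyclohexyl–OTf > cyclohexyl–OClO₃ > cyclohexyl–OSO₃H > cyclohexyl–OC(O)CF₃ > cyclohexyl–OC(O)C₆H₄NO₂ > cyclohexyl–OC(CH₃)₃

Same R in every case — rank the leaving groups.
A good leaving group is a weak base: the lower the pKₐ of its conjugate acid, the more readily it departs.
cyclohexyl–OTf loses OTf⁻: pKₐ(CF₃SO₃H (triflic acid)) ≈ -14
cyclohexyl–OClO₃ loses ClO₄⁻: pKₐ(HClO₄) ≈ -10
cyclohexyl–OSO₃H loses HSO₄⁻: pKₐ(H₂SO₄) ≈ -3
cyclohexyl–OC(O)CF₃ loses CF₃COO⁻: pKₐ(CF₃COOH) ≈ 0.2
cyclohexyl–OC(O)C₆H₄NO₂ loses p-O₂N–C₆H₄–COO⁻: pKₐ(p-nitrobenzoic acid) ≈ 3.4
cyclohexyl–OC(CH₃)₃ loses (CH₃)₃CO⁻: pKₐ(t-BuOH) ≈ 18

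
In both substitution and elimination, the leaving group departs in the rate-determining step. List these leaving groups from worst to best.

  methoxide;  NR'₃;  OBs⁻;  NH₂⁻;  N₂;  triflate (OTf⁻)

NH₂⁻ < methoxide < NR'₃ < OBs⁻ < triflate (OTf⁻) < N₂

Rank by basicity of the departing species: weakest base leaves most easily.
N₂: no meaningful conjugate acid; N₂ departs as an exceptionally stable neutral molecule
triflate (OTf⁻): pKₐ(CF₃SO₃H (triflic acid)) ≈ -14
OBs⁻: pKₐ(p-BrC₆H₄SO₃H) ≈ -2.8
NR'₃: pKₐ(R'₃NH⁺) ≈ 10.7
methoxide: pKₐ(CH₃OH) ≈ 15.5
NH₂⁻: pKₐ(NH₃) ≈ 38
Reversing gives the worst-to-best order requested.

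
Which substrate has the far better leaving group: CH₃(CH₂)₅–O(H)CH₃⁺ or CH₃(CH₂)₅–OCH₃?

From CH₃(CH₂)₅–OCH₃ the departing group would be CH₃O⁻ (pKₐ(CH₃OH) ≈ 15.5). Strong base; alkoxides do not leave unassisted.
From CH₃(CH₂)₅–O(H)CH₃⁺ the leaving group is R'OH (pKₐ(R'OH₂⁺) ≈ -2.4). Neutral; leaves from a protonated ether (an oxonium ion, R–O(H)R'⁺).
(In practice CH₃(CH₂)₅–O(H)CH₃⁺ is made from CH₃(CH₂)₅–OCH₃ by protonation with concentrated HI, allowing neutral methanol, rather than methoxide, to depart.)

CH₃(CH₂)₅–O(H)CH₃⁺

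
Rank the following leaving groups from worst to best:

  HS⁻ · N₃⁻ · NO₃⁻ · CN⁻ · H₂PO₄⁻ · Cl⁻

CN⁻ < HS⁻ < N₃⁻ < H₂PO₄⁻ < NO₃⁻ < Cl⁻

Rank by basicity of the departing species: weakest base leaves most easily.
Cl⁻: pKₐ(HCl) ≈ -7
NO₃⁻: pKₐ(HNO₃) ≈ -1.3
H₂PO₄⁻: pKₐ(H₃PO₄) ≈ 2.1
N₃⁻: pKₐ(HN₃) ≈ 4.7
HS⁻: pKₐ(H₂S) ≈ 7
CN⁻: pKₐ(HCN) ≈ 9.2
Reversing gives the worst-to-best order requested.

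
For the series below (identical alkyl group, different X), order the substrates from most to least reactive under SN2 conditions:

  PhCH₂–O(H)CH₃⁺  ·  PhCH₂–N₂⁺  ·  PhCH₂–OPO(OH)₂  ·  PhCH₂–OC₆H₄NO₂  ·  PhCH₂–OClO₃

PhCH₂–N₂⁺ > PhCH₂–OClO₃ > PhCH₂–O(H)CH₃⁺ > PhCH₂–OPO(OH)₂ > PhCH₂–OC₆H₄NO₂

The skeletons are identical, so relative rate is governed entirely by leaving-group ability.
The more stable X⁻ (or X) is on its own — i.e. the weaker a base it is — the better a leaving group it makes.
PhCH₂–N₂⁺ loses N₂: no meaningful conjugate acid; N₂ departs as an exceptionally stable neutral molecule
PhCH₂–OClO₃ loses ClO₄⁻: pKₐ(HClO₄) ≈ -10
PhCH₂–O(H)CH₃⁺ loses R'OH: pKₐ(R'OH₂⁺) ≈ -2.4
PhCH₂–OPO(OH)₂ loses H₂PO₄⁻: pKₐ(H₃PO₄) ≈ 2.1
PhCH₂–OC₆H₄NO₂ loses p-O₂N–C₆H₄–O⁻: pKₐ(p-nitrophenol) ≈ 7.2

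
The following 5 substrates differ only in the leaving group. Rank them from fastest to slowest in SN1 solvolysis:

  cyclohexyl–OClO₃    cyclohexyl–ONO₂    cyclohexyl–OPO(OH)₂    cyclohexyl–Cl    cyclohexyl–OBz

With the same alkyl group throughout, only the leaving group differentiates the rates.
Rank by basicity of the departing species: weakest base leaves most easily.
cyclohexyl–OClO₃ loses ClO₄⁻: pKₐ(HClO₄) ≈ -10
cyclohexyl–Cl loses Cl⁻: pKₐ(HCl) ≈ -7
cyclohexyl–ONO₂ loses NO₃⁻: pKₐ(HNO₃) ≈ -1.3
cyclohexyl–OPO(OH)₂ loses H₂PO₄⁻: pKₐ(H₃PO₄) ≈ 2.1
cyclohexyl–OBz loses PhCOO⁻: pKₐ(C₆H₅COOH) ≈ 4.2

cyclohexyl–OClO₃ > cyclohexyl–Cl > cyclohexyl–ONO₂ > cyclohexyl–OPO(OH)₂ > cyclohexyl–OBz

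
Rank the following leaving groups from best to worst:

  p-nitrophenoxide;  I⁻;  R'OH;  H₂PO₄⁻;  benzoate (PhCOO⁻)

I⁻ > R'OH > H₂PO₄⁻ > benzoate (PhCOO⁻) > p-nitrophenoxide

I⁻: pKₐ(HI) ≈ -10
R'OH: pKₐ(R'OH₂⁺) ≈ -2.4 — neutral; leaves from a protonated ether (an oxonium ion, R–O(H)R'⁺)
H₂PO₄⁻: pKₐ(H₃PO₄) ≈ 2.1 — moderate base; biological leaving group after further activation
benzoate (PhCOO⁻): pKₐ(C₆H₅COOH) ≈ 4.2 — aryl carboxylate
p-nitrophenoxide: pKₐ(p-nitrophenol) ≈ 7.2 — nitro group delocalises the charge; the classic chromogenic LG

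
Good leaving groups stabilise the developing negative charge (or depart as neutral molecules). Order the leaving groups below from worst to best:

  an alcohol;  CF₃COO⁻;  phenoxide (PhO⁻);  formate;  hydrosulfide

an alcohol: pKₐ(R'OH₂⁺) ≈ -2.4
CF₃COO⁻: pKₐ(CF₃COOH) ≈ 0.2
formate: pKₐ(HCOOH) ≈ 3.8
hydrosulfide: pKₐ(H₂S) ≈ 7
phenoxide (PhO⁻): pKₐ(C₆H₅OH (phenol)) ≈ 10
Listed from poorest to best leaving group as asked.

phenoxide (PhO⁻) < hydrosulfide < formate < CF₃COO⁻ < an alcohol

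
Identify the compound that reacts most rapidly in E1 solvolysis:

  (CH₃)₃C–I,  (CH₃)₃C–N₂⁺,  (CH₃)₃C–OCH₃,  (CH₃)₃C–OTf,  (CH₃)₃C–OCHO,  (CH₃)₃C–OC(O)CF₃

With the same alkyl group throughout, only the leaving group differentiates the rates.
Leaving-group ability tracks the stability of the departed species; conjugate-acid pKₐ is the usual yardstick (lower pKₐ → better LG).
(CH₃)₃C–N₂⁺ loses N₂: no meaningful conjugate acid; N₂ departs as an exceptionally stable neutral molecule
(CH₃)₃C–OTf loses OTf⁻: pKₐ(CF₃SO₃H (triflic acid)) ≈ -14
(CH₃)₃C–I loses I⁻: pKₐ(HI) ≈ -10
(CH₃)₃C–OC(O)CF₃ loses CF₃COO⁻: pKₐ(CF₃COOH) ≈ 0.2
(CH₃)₃C–OCHO loses HCOO⁻: pKₐ(HCOOH) ≈ 3.8
(CH₃)₃C–OCH₃ loses CH₃O⁻: pKₐ(CH₃OH) ≈ 15.5

(CH₃)₃C–N₂⁺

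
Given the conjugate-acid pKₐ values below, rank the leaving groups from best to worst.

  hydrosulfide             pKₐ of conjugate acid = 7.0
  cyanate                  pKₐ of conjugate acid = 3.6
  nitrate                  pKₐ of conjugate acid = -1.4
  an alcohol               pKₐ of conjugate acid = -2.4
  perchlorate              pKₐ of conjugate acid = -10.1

Lower conjugate-acid pKₐ ⇒ weaker base ⇒ better leaving group.
Sorting by the given values: perchlorate (-10.1), an alcohol (-2.4), nitrate (-1.4), cyanate (3.6), hydrosulfide (7.0).

perchlorate > an alcohol > nitrate > cyanate > hydrosulfide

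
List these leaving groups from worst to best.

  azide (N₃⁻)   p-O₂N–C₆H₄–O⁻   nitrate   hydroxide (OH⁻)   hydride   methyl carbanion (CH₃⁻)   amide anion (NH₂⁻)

methyl carbanion (CH₃⁻) < amide anion (NH₂⁻) < hydride < hydroxide (OH⁻) < p-O₂N–C₆H₄–O⁻ < azide (N₃⁻) < nitrate

nitrate: pKₐ(HNO₃) ≈ -1.3
azide (N₃⁻): pKₐ(HN₃) ≈ 4.7 — linear, resonance-stabilised
p-O₂N–C₆H₄–O⁻: pKₐ(p-nitrophenol) ≈ 7.2 — nitro group delocalises the charge; the classic chromogenic LG
hydroxide (OH⁻): pKₐ(H₂O) ≈ 15.7 — strong base; essentially never leaves without prior activation
hydride: pKₐ(H₂) ≈ 36 — extremely strong base; leaves only in special hydride-transfer contexts
amide anion (NH₂⁻): pKₐ(NH₃) ≈ 38 — extremely strong base; never a leaving group
methyl carbanion (CH₃⁻): pKₐ(CH₄) ≈ 48 — unstabilised carbanion; the worst conceivable leaving group
Reversing gives the worst-to-best order requested.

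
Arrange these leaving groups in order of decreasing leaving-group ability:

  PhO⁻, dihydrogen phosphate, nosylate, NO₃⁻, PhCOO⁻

nosylate > NO₃⁻ > dihydrogen phosphate > PhCOO⁻ > PhO⁻

nosylate: pKₐ(p-O₂NC₆H₄SO₃H) ≈ -3.5 — p-nitro group further stabilises the sulfonate
NO₃⁻: pKₐ(HNO₃) ≈ -1.3 — resonance-delocalised over three oxygens
dihydrogen phosphate: pKₐ(H₃PO₄) ≈ 2.1 — moderate base; biological leaving group after further activation
PhCOO⁻: pKₐ(C₆H₅COOH) ≈ 4.2 — aryl carboxylate
PhO⁻: pKₐ(C₆H₅OH (phenol)) ≈ 10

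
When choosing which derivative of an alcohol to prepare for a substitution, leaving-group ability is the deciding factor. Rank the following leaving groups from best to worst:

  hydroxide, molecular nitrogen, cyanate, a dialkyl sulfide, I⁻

molecular nitrogen > I⁻ > a dialkyl sulfide > cyanate > hydroxide

molecular nitrogen: no meaningful conjugate acid; N₂ departs as an exceptionally stable neutral molecule
I⁻: pKₐ(HI) ≈ -10 — large, highly polarisable; very weak base
a dialkyl sulfide: pKₐ(R'₂SH⁺) ≈ -7 — neutral; leaves from a sulfonium salt (R–SR'₂⁺)
cyanate: pKₐ(HOCN) ≈ 3.5 — resonance between N and O
hydroxide: pKₐ(H₂O) ≈ 15.7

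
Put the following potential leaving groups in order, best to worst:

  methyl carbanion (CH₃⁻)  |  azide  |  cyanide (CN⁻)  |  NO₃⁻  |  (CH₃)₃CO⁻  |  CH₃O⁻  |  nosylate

nosylate: pKₐ(p-O₂NC₆H₄SO₃H) ≈ -3.5
NO₃⁻: pKₐ(HNO₃) ≈ -1.3
azide: pKₐ(HN₃) ≈ 4.7
cyanide (CN⁻): pKₐ(HCN) ≈ 9.2
CH₃O⁻: pKₐ(CH₃OH) ≈ 15.5
(CH₃)₃CO⁻: pKₐ(t-BuOH) ≈ 18
methyl carbanion (CH₃⁻): pKₐ(CH₄) ≈ 48

nosylate > NO₃⁻ > azide > cyanide (CN⁻) > CH₃O⁻ > (CH₃)₃CO⁻ > methyl carbanion (CH₃⁻)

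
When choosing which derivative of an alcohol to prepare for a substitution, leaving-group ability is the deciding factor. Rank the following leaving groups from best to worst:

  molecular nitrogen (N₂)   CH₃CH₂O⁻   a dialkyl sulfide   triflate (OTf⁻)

molecular nitrogen (N₂) > triflate (OTf⁻) > a dialkyl sulfide > CH₃CH₂O⁻

molecular nitrogen (N₂): no meaningful conjugate acid; N₂ departs as an exceptionally stable neutral molecule
triflate (OTf⁻): pKₐ(CF₃SO₃H (triflic acid)) ≈ -14 — charge spread over three oxygens and a CF₃ group; the premier leaving group in synthesis
a dialkyl sulfide: pKₐ(R'₂SH⁺) ≈ -7
CH₃CH₂O⁻: pKₐ(CH₃CH₂OH) ≈ 16 — strong base; alkoxides do not leave unassisted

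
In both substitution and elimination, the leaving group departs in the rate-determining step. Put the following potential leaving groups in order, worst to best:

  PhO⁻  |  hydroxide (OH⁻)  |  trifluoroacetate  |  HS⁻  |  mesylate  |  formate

A good leaving group is a weak base: the lower the pKₐ of its conjugate acid, the more readily it departs.
mesylate: pKₐ(CH₃SO₃H (MsOH)) ≈ -1.9
trifluoroacetate: pKₐ(CF₃COOH) ≈ 0.2
formate: pKₐ(HCOOH) ≈ 3.8
HS⁻: pKₐ(H₂S) ≈ 7
PhO⁻: pKₐ(C₆H₅OH (phenol)) ≈ 10
hydroxide (OH⁻): pKₐ(H₂O) ≈ 15.7
The question asks for worst first, so the sequence is read in increasing leaving-group ability.

hydroxide (OH⁻) < PhO⁻ < HS⁻ < formate < trifluoroacetate < mesylate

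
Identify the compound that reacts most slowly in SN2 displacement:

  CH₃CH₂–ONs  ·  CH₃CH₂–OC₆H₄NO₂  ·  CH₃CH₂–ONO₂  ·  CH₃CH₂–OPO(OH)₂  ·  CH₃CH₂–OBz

With the same alkyl group throughout, only the leaving group differentiates the rates.
A good leaving group is a weak base: the lower the pKₐ of its conjugate acid, the more readily it departs.
CH₃CH₂–ONs loses ONs⁻: pKₐ(p-O₂NC₆H₄SO₃H) ≈ -3.5
CH₃CH₂–ONO₂ loses NO₃⁻: pKₐ(HNO₃) ≈ -1.3
CH₃CH₂–OPO(OH)₂ loses H₂PO₄⁻: pKₐ(H₃PO₄) ≈ 2.1
CH₃CH₂–OBz loses PhCOO⁻: pKₐ(C₆H₅COOH) ≈ 4.2
CH₃CH₂–OC₆H₄NO₂ loses p-O₂N–C₆H₄–O⁻: pKₐ(p-nitrophenol) ≈ 7.2

CH₃CH₂–OC₆H₄NO₂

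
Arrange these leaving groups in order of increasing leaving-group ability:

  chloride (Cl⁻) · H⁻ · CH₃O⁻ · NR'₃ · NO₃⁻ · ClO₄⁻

H⁻ < CH₃O⁻ < NR'₃ < NO₃⁻ < chloride (Cl⁻) < ClO₄⁻

Rank by basicity of the departing species: weakest base leaves most easily.
ClO₄⁻: pKₐ(HClO₄) ≈ -10
chloride (Cl⁻): pKₐ(HCl) ≈ -7
NO₃⁻: pKₐ(HNO₃) ≈ -1.3
NR'₃: pKₐ(R'₃NH⁺) ≈ 10.7
CH₃O⁻: pKₐ(CH₃OH) ≈ 15.5
H⁻: pKₐ(H₂) ≈ 36
Listed from poorest to best leaving group as asked.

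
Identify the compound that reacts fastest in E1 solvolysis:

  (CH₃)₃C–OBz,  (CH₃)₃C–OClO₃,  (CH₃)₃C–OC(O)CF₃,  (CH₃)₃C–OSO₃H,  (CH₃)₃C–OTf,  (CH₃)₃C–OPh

The skeletons are identical, so relative rate is governed entirely by leaving-group ability.
Rank by basicity of the departing species: weakest base leaves most easily.
(CH₃)₃C–OTf loses OTf⁻: pKₐ(CF₃SO₃H (triflic acid)) ≈ -14
(CH₃)₃C–OClO₃ loses ClO₄⁻: pKₐ(HClO₄) ≈ -10
(CH₃)₃C–OSO₃H loses HSO₄⁻: pKₐ(H₂SO₄) ≈ -3
(CH₃)₃C–OC(O)CF₃ loses CF₃COO⁻: pKₐ(CF₃COOH) ≈ 0.2
(CH₃)₃C–OBz loses PhCOO⁻: pKₐ(C₆H₅COOH) ≈ 4.2
(CH₃)₃C–OPh loses PhO⁻: pKₐ(C₆H₅OH (phenol)) ≈ 10

(CH₃)₃C–OTf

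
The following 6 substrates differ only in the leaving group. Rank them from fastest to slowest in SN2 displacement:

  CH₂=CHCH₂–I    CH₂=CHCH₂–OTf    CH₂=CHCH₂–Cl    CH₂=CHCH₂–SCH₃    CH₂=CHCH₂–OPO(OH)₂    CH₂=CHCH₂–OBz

The skeletons are identical, so relative rate is governed entirely by leaving-group ability.
Leaving-group ability tracks the stability of the departed species; conjugate-acid pKₐ is the usual yardstick (lower pKₐ → better LG).
CH₂=CHCH₂–OTf loses OTf⁻: pKₐ(CF₃SO₃H (triflic acid)) ≈ -14
CH₂=CHCH₂–I loses I⁻: pKₐ(HI) ≈ -10
CH₂=CHCH₂–Cl loses Cl⁻: pKₐ(HCl) ≈ -7
CH₂=CHCH₂–OPO(OH)₂ loses H₂PO₄⁻: pKₐ(H₃PO₄) ≈ 2.1
CH₂=CHCH₂–OBz loses PhCOO⁻: pKₐ(C₆H₅COOH) ≈ 4.2
CH₂=CHCH₂–SCH₃ loses RS⁻: pKₐ(RSH (a thiol)) ≈ 10.5

CH₂=CHCH₂–OTf > CH₂=CHCH₂–I > CH₂=CHCH₂–Cl > CH₂=CHCH₂–OPO(OH)₂ > CH₂=CHCH₂–OBz > CH₂=CHCH₂–SCH₃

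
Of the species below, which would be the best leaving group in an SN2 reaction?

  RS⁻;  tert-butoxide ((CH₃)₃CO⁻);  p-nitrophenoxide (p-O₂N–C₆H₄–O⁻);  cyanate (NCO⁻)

cyanate (NCO⁻)

Leaving-group ability tracks the stability of the departed species; conjugate-acid pKₐ is the usual yardstick (lower pKₐ → better LG).
cyanate (NCO⁻): pKₐ(HOCN) ≈ 3.5
p-nitrophenoxide (p-O₂N–C₆H₄–O⁻): pKₐ(p-nitrophenol) ≈ 7.2
RS⁻: pKₐ(RSH (a thiol)) ≈ 10.5
tert-butoxide ((CH₃)₃CO⁻): pKₐ(t-BuOH) ≈ 18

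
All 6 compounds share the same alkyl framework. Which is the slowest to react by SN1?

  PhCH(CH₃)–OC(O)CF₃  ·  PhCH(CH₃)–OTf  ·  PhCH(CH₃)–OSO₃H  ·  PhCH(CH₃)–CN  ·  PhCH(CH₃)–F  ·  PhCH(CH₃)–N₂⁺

PhCH(CH₃)–CN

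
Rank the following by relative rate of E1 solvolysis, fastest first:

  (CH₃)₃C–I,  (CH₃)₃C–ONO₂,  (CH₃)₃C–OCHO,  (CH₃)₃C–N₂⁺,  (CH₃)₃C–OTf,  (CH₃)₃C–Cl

The skeletons are identical, so relative rate is governed entirely by leaving-group ability.
The more stable X⁻ (or X) is on its own — i.e. the weaker a base it is — the better a leaving group it makes.
(CH₃)₃C–N₂⁺ loses N₂: no meaningful conjugate acid; N₂ departs as an exceptionally stable neutral molecule
(CH₃)₃C–OTf loses OTf⁻: pKₐ(CF₃SO₃H (triflic acid)) ≈ -14
(CH₃)₃C–I loses I⁻: pKₐ(HI) ≈ -10
(CH₃)₃C–Cl loses Cl⁻: pKₐ(HCl) ≈ -7
(CH₃)₃C–ONO₂ loses NO₃⁻: pKₐ(HNO₃) ≈ -1.3
(CH₃)₃C–OCHO loses HCOO⁻: pKₐ(HCOOH) ≈ 3.8

(CH₃)₃C–N₂⁺ > (CH₃)₃C–OTf > (CH₃)₃C–I > (CH₃)₃C–Cl > (CH₃)₃C–ONO₂ > (CH₃)₃C–OCHO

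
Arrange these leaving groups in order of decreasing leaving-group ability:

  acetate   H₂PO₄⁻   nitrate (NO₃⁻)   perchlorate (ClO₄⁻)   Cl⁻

The more stable X⁻ (or X) is on its own — i.e. the weaker a base it is — the better a leaving group it makes.
perchlorate (ClO₄⁻): pKₐ(HClO₄) ≈ -10
Cl⁻: pKₐ(HCl) ≈ -7 — moderately weak base
nitrate (NO₃⁻): pKₐ(HNO₃) ≈ -1.3 — resonance-delocalised over three oxygens
H₂PO₄⁻: pKₐ(H₃PO₄) ≈ 2.1 — moderate base; biological leaving group after further activation
acetate: pKₐ(CH₃COOH) ≈ 4.8

perchlorate (ClO₄⁻) > Cl⁻ > nitrate (NO₃⁻) > H₂PO₄⁻ > acetate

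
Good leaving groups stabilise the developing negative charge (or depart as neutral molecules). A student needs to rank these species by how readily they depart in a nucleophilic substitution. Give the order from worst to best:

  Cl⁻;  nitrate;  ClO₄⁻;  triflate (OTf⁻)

nitrate < Cl⁻ < ClO₄⁻ < triflate (OTf⁻)

triflate (OTf⁻): pKₐ(CF₃SO₃H (triflic acid)) ≈ -14
ClO₄⁻: pKₐ(HClO₄) ≈ -10
Cl⁻: pKₐ(HCl) ≈ -7
nitrate: pKₐ(HNO₃) ≈ -1.3
The question asks for worst first, so the sequence is read in increasing leaving-group ability.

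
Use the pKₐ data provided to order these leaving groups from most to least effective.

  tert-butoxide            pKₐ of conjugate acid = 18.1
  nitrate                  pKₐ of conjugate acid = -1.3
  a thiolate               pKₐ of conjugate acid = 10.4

nitrate > a thiolate > tert-butoxide

Lower conjugate-acid pKₐ ⇒ weaker base ⇒ better leaving group.
Sorting by the given values: nitrate (-1.3), a thiolate (10.4), tert-butoxide (18.1).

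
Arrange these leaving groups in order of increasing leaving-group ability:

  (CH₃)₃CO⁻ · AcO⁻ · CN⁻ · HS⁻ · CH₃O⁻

AcO⁻: pKₐ(CH₃COOH) ≈ 4.8
HS⁻: pKₐ(H₂S) ≈ 7
CN⁻: pKₐ(HCN) ≈ 9.2
CH₃O⁻: pKₐ(CH₃OH) ≈ 15.5
(CH₃)₃CO⁻: pKₐ(t-BuOH) ≈ 18
Reversing gives the worst-to-best order requested.

(CH₃)₃CO⁻ < CH₃O⁻ < CN⁻ < HS⁻ < AcO⁻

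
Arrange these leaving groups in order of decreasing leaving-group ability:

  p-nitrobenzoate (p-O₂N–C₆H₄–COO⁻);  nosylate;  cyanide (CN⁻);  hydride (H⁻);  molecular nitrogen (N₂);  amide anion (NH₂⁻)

A good leaving group is a weak base: the lower the pKₐ of its conjugate acid, the more readily it departs.
molecular nitrogen (N₂): no meaningful conjugate acid; N₂ departs as an exceptionally stable neutral molecule
nosylate: pKₐ(p-O₂NC₆H₄SO₃H) ≈ -3.5
p-nitrobenzoate (p-O₂N–C₆H₄–COO⁻): pKₐ(p-nitrobenzoic acid) ≈ 3.4 — electron-withdrawing nitro group stabilises the carboxylate
cyanide (CN⁻): pKₐ(HCN) ≈ 9.2
hydride (H⁻): pKₐ(H₂) ≈ 36 — extremely strong base; leaves only in special hydride-transfer contexts
amide anion (NH₂⁻): pKₐ(NH₃) ≈ 38

molecular nitrogen (N₂) > nosylate > p-nitrobenzoate (p-O₂N–C₆H₄–COO⁻) > cyanide (CN⁻) > hydride (H⁻) > amide anion (NH₂⁻)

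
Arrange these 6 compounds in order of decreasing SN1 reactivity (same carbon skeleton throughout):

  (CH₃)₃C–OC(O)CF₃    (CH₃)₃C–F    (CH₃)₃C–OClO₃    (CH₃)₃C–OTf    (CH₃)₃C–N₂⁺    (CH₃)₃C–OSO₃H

With the same alkyl group throughout, only the leaving group differentiates the rates.
Leaving-group ability tracks the stability of the departed species; conjugate-acid pKₐ is the usual yardstick (lower pKₐ → better LG).
(CH₃)₃C–N₂⁺ loses N₂: no meaningful conjugate acid; N₂ departs as an exceptionally stable neutral molecule
(CH₃)₃C–OTf loses OTf⁻: pKₐ(CF₃SO₃H (triflic acid)) ≈ -14
(CH₃)₃C–OClO₃ loses ClO₄⁻: pKₐ(HClO₄) ≈ -10
(CH₃)₃C–OSO₃H loses HSO₄⁻: pKₐ(H₂SO₄) ≈ -3
(CH₃)₃C–OC(O)CF₃ loses CF₃COO⁻: pKₐ(CF₃COOH) ≈ 0.2
(CH₃)₃C–F loses F⁻: pKₐ(HF) ≈ 3.2

(CH₃)₃C–N₂⁺ > (CH₃)₃C–OTf > (CH₃)₃C–OClO₃ > (CH₃)₃C–OSO₃H > (CH₃)₃C–OC(O)CF₃ > (CH₃)₃C–F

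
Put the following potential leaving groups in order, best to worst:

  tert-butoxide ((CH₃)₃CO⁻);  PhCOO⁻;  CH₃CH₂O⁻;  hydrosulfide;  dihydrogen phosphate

dihydrogen phosphate > PhCOO⁻ > hydrosulfide > CH₃CH₂O⁻ > tert-butoxide ((CH₃)₃CO⁻)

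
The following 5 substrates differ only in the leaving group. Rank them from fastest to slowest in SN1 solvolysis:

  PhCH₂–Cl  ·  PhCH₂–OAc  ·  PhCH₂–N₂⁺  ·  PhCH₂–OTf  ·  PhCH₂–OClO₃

Same R in every case — rank the leaving groups.
Leaving-group ability tracks the stability of the departed species; conjugate-acid pKₐ is the usual yardstick (lower pKₐ → better LG).
PhCH₂–N₂⁺ loses N₂: no meaningful conjugate acid; N₂ departs as an exceptionally stable neutral molecule
PhCH₂–OTf loses OTf⁻: pKₐ(CF₃SO₃H (triflic acid)) ≈ -14
PhCH₂–OClO₃ loses ClO₄⁻: pKₐ(HClO₄) ≈ -10
PhCH₂–Cl loses Cl⁻: pKₐ(HCl) ≈ -7
PhCH₂–OAc loses AcO⁻: pKₐ(CH₃COOH) ≈ 4.8

PhCH₂–N₂⁺ > PhCH₂–OTf > PhCH₂–OClO₃ > PhCH₂–Cl > PhCH₂–OAc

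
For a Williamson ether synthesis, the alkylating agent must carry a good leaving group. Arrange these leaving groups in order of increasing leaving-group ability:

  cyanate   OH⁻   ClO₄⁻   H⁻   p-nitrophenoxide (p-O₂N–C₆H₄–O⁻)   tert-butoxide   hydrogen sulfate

ClO₄⁻: pKₐ(HClO₄) ≈ -10 — extremely weak base; rarely used for safety reasons
hydrogen sulfate: pKₐ(H₂SO₄) ≈ -3
cyanate: pKₐ(HOCN) ≈ 3.5
p-nitrophenoxide (p-O₂N–C₆H₄–O⁻): pKₐ(p-nitrophenol) ≈ 7.2
OH⁻: pKₐ(H₂O) ≈ 15.7 — strong base; essentially never leaves without prior activation
tert-butoxide: pKₐ(t-BuOH) ≈ 18
H⁻: pKₐ(H₂) ≈ 36 — extremely strong base; leaves only in special hydride-transfer contexts
The question asks for worst first, so the sequence is read in increasing leaving-group ability.

H⁻ < tert-butoxide < OH⁻ < p-nitrophenoxide (p-O₂N–C₆H₄–O⁻) < cyanate < hydrogen sulfate < ClO₄⁻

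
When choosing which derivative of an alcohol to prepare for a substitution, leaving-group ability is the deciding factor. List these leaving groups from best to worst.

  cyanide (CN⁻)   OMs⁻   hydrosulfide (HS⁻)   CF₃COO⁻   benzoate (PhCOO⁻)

OMs⁻ > CF₃COO⁻ > benzoate (PhCOO⁻) > hydrosulfide (HS⁻) > cyanide (CN⁻)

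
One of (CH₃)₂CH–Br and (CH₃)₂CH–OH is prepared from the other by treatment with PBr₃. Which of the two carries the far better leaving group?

(CH₃)₂CH–Br

From (CH₃)₂CH–OH the departing group would be OH⁻ (pKₐ(H₂O) ≈ 15.7). Strong base; essentially never leaves without prior activation.
From (CH₃)₂CH–Br the leaving group is Br⁻ (pKₐ(HBr) ≈ -9). Weak base; good leaving group.
Treatment with PBr₃ works by replacing the hydroxyl with bromide, making (CH₃)₂CH–Br enormously more reactive.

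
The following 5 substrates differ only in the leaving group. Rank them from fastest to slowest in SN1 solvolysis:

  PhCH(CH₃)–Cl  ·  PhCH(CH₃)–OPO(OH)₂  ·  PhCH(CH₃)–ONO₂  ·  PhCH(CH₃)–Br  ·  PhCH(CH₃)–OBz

The skeletons are identical, so relative rate is governed entirely by leaving-group ability.
Rank by basicity of the departing species: weakest base leaves most easily.
PhCH(CH₃)–Br loses Br⁻: pKₐ(HBr) ≈ -9
PhCH(CH₃)–Cl loses Cl⁻: pKₐ(HCl) ≈ -7
PhCH(CH₃)–ONO₂ loses NO₃⁻: pKₐ(HNO₃) ≈ -1.3
PhCH(CH₃)–OPO(OH)₂ loses H₂PO₄⁻: pKₐ(H₃PO₄) ≈ 2.1
PhCH(CH₃)–OBz loses PhCOO⁻: pKₐ(C₆H₅COOH) ≈ 4.2

PhCH(CH₃)–Br > PhCH(CH₃)–Cl > PhCH(CH₃)–ONO₂ > PhCH(CH₃)–OPO(OH)₂ > PhCH(CH₃)–OBz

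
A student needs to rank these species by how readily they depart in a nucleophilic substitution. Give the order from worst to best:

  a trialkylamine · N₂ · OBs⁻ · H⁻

H⁻ < a trialkylamine < OBs⁻ < N₂

N₂: no meaningful conjugate acid; N₂ departs as an exceptionally stable neutral molecule
OBs⁻: pKₐ(p-BrC₆H₄SO₃H) ≈ -2.8
a trialkylamine: pKₐ(R'₃NH⁺) ≈ 10.7
H⁻: pKₐ(H₂) ≈ 36
Listed from poorest to best leaving group as asked.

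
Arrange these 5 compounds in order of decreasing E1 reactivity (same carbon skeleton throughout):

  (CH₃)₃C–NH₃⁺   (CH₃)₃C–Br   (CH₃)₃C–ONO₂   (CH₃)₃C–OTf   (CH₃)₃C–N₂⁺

The skeletons are identical, so relative rate is governed entirely by leaving-group ability.
Leaving-group ability tracks the stability of the departed species; conjugate-acid pKₐ is the usual yardstick (lower pKₐ → better LG).
(CH₃)₃C–N₂⁺ loses N₂: no meaningful conjugate acid; N₂ departs as an exceptionally stable neutral molecule
(CH₃)₃C–OTf loses OTf⁻: pKₐ(CF₃SO₃H (triflic acid)) ≈ -14
(CH₃)₃C–Br loses Br⁻: pKₐ(HBr) ≈ -9
(CH₃)₃C–ONO₂ loses NO₃⁻: pKₐ(HNO₃) ≈ -1.3
(CH₃)₃C–NH₃⁺ loses NH₃: pKₐ(NH₄⁺) ≈ 9.2

(CH₃)₃C–N₂⁺ > (CH₃)₃C–OTf > (CH₃)₃C–Br > (CH₃)₃C–ONO₂ > (CH₃)₃C–NH₃⁺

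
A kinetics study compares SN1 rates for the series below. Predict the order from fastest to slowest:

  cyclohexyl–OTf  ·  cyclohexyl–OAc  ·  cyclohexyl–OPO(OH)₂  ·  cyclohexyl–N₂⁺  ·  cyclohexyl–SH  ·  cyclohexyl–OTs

cyclohexyl–N₂⁺ > cyclohexyl–OTf > cyclohexyl–OTs > cyclohexyl–OPO(OH)₂ > cyclohexyl–OAc > cyclohexyl–SH

Identical carbon frameworks mean the comparison reduces to leaving-group quality.
Leaving-group ability tracks the stability of the departed species; conjugate-acid pKₐ is the usual yardstick (lower pKₐ → better LG).
cyclohexyl–N₂⁺ loses N₂: no meaningful conjugate acid; N₂ departs as an exceptionally stable neutral molecule
cyclohexyl–OTf loses OTf⁻: pKₐ(CF₃SO₃H (triflic acid)) ≈ -14
cyclohexyl–OTs loses OTs⁻: pKₐ(p-CH₃C₆H₄SO₃H (TsOH)) ≈ -2.8
cyclohexyl–OPO(OH)₂ loses H₂PO₄⁻: pKₐ(H₃PO₄) ≈ 2.1
cyclohexyl–OAc loses AcO⁻: pKₐ(CH₃COOH) ≈ 4.8
cyclohexyl–SH loses HS⁻: pKₐ(H₂S) ≈ 7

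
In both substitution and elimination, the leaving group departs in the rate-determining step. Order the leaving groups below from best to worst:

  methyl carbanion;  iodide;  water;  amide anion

iodide > water > amide anion > methyl carbanion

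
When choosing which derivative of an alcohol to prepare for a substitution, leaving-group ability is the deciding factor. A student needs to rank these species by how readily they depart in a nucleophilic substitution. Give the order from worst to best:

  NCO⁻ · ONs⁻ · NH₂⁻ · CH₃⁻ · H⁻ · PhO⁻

CH₃⁻ < NH₂⁻ < H⁻ < PhO⁻ < NCO⁻ < ONs⁻

ONs⁻: pKₐ(p-O₂NC₆H₄SO₃H) ≈ -3.5
NCO⁻: pKₐ(HOCN) ≈ 3.5
PhO⁻: pKₐ(C₆H₅OH (phenol)) ≈ 10
H⁻: pKₐ(H₂) ≈ 36
NH₂⁻: pKₐ(NH₃) ≈ 38
CH₃⁻: pKₐ(CH₄) ≈ 48
The question asks for worst first, so the sequence is read in increasing leaving-group ability.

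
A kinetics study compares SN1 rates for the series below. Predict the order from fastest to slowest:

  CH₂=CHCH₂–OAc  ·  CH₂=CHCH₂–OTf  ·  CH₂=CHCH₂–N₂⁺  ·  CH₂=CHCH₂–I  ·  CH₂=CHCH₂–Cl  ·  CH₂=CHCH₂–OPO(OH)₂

The skeletons are identical, so relative rate is governed entirely by leaving-group ability.
A good leaving group is a weak base: the lower the pKₐ of its conjugate acid, the more readily it departs.
CH₂=CHCH₂–N₂⁺ loses N₂: no meaningful conjugate acid; N₂ departs as an exceptionally stable neutral molecule
CH₂=CHCH₂–OTf loses OTf⁻: pKₐ(CF₃SO₃H (triflic acid)) ≈ -14
CH₂=CHCH₂–I loses I⁻: pKₐ(HI) ≈ -10
CH₂=CHCH₂–Cl loses Cl⁻: pKₐ(HCl) ≈ -7
CH₂=CHCH₂–OPO(OH)₂ loses H₂PO₄⁻: pKₐ(H₃PO₄) ≈ 2.1
CH₂=CHCH₂–OAc loses AcO⁻: pKₐ(CH₃COOH) ≈ 4.8

CH₂=CHCH₂–N₂⁺ > CH₂=CHCH₂–OTf > CH₂=CHCH₂–I > CH₂=CHCH₂–Cl > CH₂=CHCH₂–OPO(OH)₂ > CH₂=CHCH₂–OAc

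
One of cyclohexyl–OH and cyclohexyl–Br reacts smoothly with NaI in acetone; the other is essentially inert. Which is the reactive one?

cyclohexyl–Br

From cyclohexyl–OH the departing group would be OH⁻ (pKₐ(H₂O) ≈ 15.7). Strong base; essentially never leaves without prior activation.
From cyclohexyl–Br the leaving group is Br⁻ (pKₐ(HBr) ≈ -9). Weak base; good leaving group.
(In practice cyclohexyl–Br is made from cyclohexyl–OH by treatment with PBr₃, replacing the hydroxyl with bromide.)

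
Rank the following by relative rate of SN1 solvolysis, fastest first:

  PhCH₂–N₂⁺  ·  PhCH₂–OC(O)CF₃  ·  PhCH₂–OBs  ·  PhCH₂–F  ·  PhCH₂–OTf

PhCH₂–N₂⁺ > PhCH₂–OTf > PhCH₂–OBs > PhCH₂–OC(O)CF₃ > PhCH₂–F

The skeletons are identical, so relative rate is governed entirely by leaving-group ability.
The more stable X⁻ (or X) is on its own — i.e. the weaker a base it is — the better a leaving group it makes.
PhCH₂–N₂⁺ loses N₂: no meaningful conjugate acid; N₂ departs as an exceptionally stable neutral molecule
PhCH₂–OTf loses OTf⁻: pKₐ(CF₃SO₃H (triflic acid)) ≈ -14
PhCH₂–OBs loses OBs⁻: pKₐ(p-BrC₆H₄SO₃H) ≈ -2.8
PhCH₂–OC(O)CF₃ loses CF₃COO⁻: pKₐ(CF₃COOH) ≈ 0.2
PhCH₂–F loses F⁻: pKₐ(HF) ≈ 3.2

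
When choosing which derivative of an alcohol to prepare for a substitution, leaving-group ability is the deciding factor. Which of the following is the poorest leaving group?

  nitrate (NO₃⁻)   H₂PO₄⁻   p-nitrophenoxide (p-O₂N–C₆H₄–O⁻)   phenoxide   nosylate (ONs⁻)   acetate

phenoxide

nosylate (ONs⁻): pKₐ(p-O₂NC₆H₄SO₃H) ≈ -3.5
nitrate (NO₃⁻): pKₐ(HNO₃) ≈ -1.3
H₂PO₄⁻: pKₐ(H₃PO₄) ≈ 2.1
acetate: pKₐ(CH₃COOH) ≈ 4.8
p-nitrophenoxide (p-O₂N–C₆H₄–O⁻): pKₐ(p-nitrophenol) ≈ 7.2
phenoxide: pKₐ(C₆H₅OH (phenol)) ≈ 10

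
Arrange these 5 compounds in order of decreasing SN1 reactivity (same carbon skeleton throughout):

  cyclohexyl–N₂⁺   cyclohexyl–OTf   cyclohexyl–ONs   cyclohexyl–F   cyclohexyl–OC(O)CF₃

Same R in every case — rank the leaving groups.
The more stable X⁻ (or X) is on its own — i.e. the weaker a base it is — the better a leaving group it makes.
cyclohexyl–N₂⁺ loses N₂: no meaningful conjugate acid; N₂ departs as an exceptionally stable neutral molecule
cyclohexyl–OTf loses OTf⁻: pKₐ(CF₃SO₃H (triflic acid)) ≈ -14
cyclohexyl–ONs loses ONs⁻: pKₐ(p-O₂NC₆H₄SO₃H) ≈ -3.5
cyclohexyl–OC(O)CF₃ loses CF₃COO⁻: pKₐ(CF₃COOH) ≈ 0.2
cyclohexyl–F loses F⁻: pKₐ(HF) ≈ 3.2

cyclohexyl–N₂⁺ > cyclohexyl–OTf > cyclohexyl–ONs > cyclohexyl–OC(O)CF₃ > cyclohexyl–F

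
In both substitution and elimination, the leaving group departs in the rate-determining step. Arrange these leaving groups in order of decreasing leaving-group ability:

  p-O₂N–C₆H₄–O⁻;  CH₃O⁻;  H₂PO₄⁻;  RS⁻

Leaving-group ability tracks the stability of the departed species; conjugate-acid pKₐ is the usual yardstick (lower pKₐ → better LG).
H₂PO₄⁻: pKₐ(H₃PO₄) ≈ 2.1
p-O₂N–C₆H₄–O⁻: pKₐ(p-nitrophenol) ≈ 7.2 — nitro group delocalises the charge; the classic chromogenic LG
RS⁻: pKₐ(RSH (a thiol)) ≈ 10.5
CH₃O⁻: pKₐ(CH₃OH) ≈ 15.5 — strong base; alkoxides do not leave unassisted

H₂PO₄⁻ > p-O₂N–C₆H₄–O⁻ > RS⁻ > CH₃O⁻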